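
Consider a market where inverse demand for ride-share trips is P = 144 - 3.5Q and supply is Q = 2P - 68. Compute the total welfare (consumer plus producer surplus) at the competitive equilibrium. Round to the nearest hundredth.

Rewriting supply in inverse form: P = 34 + 0.5Q.
Equilibrium: 144 - 3.5Q = 34 + 0.5Q, so Q* = 27.5 and P* = 47.75.
Total surplus is the full triangle between the curves from 0 to Q*: (1/2)(27.5)(144 - 34) = 1512.5.

1512.50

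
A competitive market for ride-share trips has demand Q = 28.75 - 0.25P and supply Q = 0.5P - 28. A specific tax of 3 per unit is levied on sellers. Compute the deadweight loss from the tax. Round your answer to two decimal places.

0.75

Rewriting demand in inverse form: P = 115 - 4Q.
Rewriting supply in inverse form: P = 56 + 2Q.
Without the tax, 115 - 4Q = 56 + 2Q so Q* = 9.8333 and P* = 75.6667.
With the tax, sellers need 3 more per unit: 115 - 4Q = 56 + 2Q + 3, so Q_t = 9.3333. Buyers pay P_b = 77.6667; sellers receive P_s = P_b - 3 = 74.6667.
The welfare triangle lost has base Q* - Q_t = 0.5 and height t = 3, so DWL = (1/2)(0.5)(3) = 0.75.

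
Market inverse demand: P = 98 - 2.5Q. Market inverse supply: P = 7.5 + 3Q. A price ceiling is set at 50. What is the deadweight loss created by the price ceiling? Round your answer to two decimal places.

Without the control, 98 - 2.5Q = 7.5 + 3Q so Q* = 16.4545 and P* = 56.8636.
At the ceiling price 50, quantity supplied is (50 - 7.5)/3 = 14.1667; supply is the short side, so Q = 14.1667 trades at P = 50.
At Q = 14.1667 the demand price is 62.5833 and the supply price is 50. Deadweight loss is the triangle between the curves from 14.1667 to 16.4545: (1/2)(62.5833 - 50)(16.4545 - 14.1667) = 14.3946.

14.39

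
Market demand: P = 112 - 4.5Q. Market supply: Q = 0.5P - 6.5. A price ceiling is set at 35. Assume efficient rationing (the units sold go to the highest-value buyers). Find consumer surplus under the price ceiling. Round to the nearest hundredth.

Rewriting supply in inverse form: P = 13 + 2Q.
Without the control, 112 - 4.5Q = 13 + 2Q so Q* = 15.2308 and P* = 43.4615.
At P = 35, sellers supply (35 - 13)/2 = 11 while buyers want more, so the quantity traded is 11 at price 35.
The demand price at Q = 11 is 62.5. CS is the trapezoid between demand and 35 over [0, 11]: (1/2)[(112 - 35) + (62.5 - 35)](11) = 574.75.

574.75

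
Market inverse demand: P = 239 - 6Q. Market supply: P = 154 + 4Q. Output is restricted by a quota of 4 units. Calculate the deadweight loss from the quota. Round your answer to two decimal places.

Unrestricted equilibrium: Q* = (239 - 154)/(6 + 4) = 8.5.
At Q = 4 the demand price is 239 - 6(4) = 215 and the supply price is 154 + 4(4) = 170.
DWL = (1/2)(gap between curves at 4) x (Q* - 4) = (1/2)(45)(4.5) = 101.25.

101.25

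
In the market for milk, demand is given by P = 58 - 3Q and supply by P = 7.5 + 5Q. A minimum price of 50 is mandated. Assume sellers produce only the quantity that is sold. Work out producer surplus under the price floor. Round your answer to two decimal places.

95.56

Without the control, 58 - 3Q = 7.5 + 5Q so Q* = 6.3125 and P* = 39.0625.
At the floor price 50, quantity demanded is (58 - 50)/3 = 2.6667; demand is the short side, so Q = 2.6667 trades at P = 50.
The supply price at Q = 2.6667 is 20.8333. PS is the trapezoid between 50 and supply over [0, 2.6667]: (1/2)[(50 - 7.5) + (50 - 20.8333)](2.6667) = 95.5556.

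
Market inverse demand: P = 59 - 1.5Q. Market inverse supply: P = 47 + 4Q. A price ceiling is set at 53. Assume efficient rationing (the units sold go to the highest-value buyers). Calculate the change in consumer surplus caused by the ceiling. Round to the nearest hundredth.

3.74

Free-market equilibrium: 59 - 1.5Q = 47 + 4Q gives Q* = 2.1818, P* = 55.7273.
At P = 53, sellers supply (53 - 47)/4 = 1.5 while buyers want more, so the quantity traded is 1.5 at price 53.
CS goes from (1/2)(2.1818)(3.2727) = 3.5702 to 7.3125 (computed as (59 - 53)(1.5) - (1/2)(1.5)(1.5)^2), a change of 3.7423.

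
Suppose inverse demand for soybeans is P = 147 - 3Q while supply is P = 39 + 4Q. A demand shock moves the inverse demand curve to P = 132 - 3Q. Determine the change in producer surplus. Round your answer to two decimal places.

Initial equilibrium: Q_0 = 15.4286, P_0 = 100.7143; CS_0 = (1/2)(15.4286)(46.2857) = 357.0612, PS_0 = (1/2)(15.4286)(61.7143) = 476.0816.
New equilibrium: 132 - 3Q = 39 + 4Q gives Q_1 = 13.2857, P_1 = 92.1429; CS_1 = 264.7653, PS_1 = 353.0204.
Change in producer surplus = 353.0204 - 476.0816 = -123.0612.

-123.06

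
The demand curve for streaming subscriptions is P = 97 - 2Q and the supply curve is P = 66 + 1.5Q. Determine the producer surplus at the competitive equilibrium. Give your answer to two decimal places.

58.84

Set 97 - 2Q = 66 + 1.5Q, which gives 31 = 3.5Q, so Q* = 8.8571 and P* = 97 - 2(8.8571) = 79.2857.
PS is the area between P* and the supply curve from 0 to Q*: (1/2)(8.8571)(13.2857) = 58.8367.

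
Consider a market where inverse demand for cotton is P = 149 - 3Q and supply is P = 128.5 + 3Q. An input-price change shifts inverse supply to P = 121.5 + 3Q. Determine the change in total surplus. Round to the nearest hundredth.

28.00

Initial equilibrium: Q_0 = 3.4167, P_0 = 138.75; CS_0 = (1/2)(3.4167)(10.25) = 17.5104, PS_0 = (1/2)(3.4167)(10.25) = 17.5104.
New equilibrium: 149 - 3Q = 121.5 + 3Q gives Q_1 = 4.5833, P_1 = 135.25; CS_1 = 31.5104, PS_1 = 31.5104.
Change in total surplus = (31.5104 + 31.5104) - (17.5104 + 17.5104) = 28.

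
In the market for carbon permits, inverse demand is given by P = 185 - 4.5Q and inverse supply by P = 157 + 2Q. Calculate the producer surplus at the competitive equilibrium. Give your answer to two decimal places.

18.56

Set 185 - 4.5Q = 157 + 2Q, which gives 28 = 6.5Q, so Q* = 4.3077 and P* = 185 - 4.5(4.3077) = 165.6154.
PS is the area between P* and the supply curve from 0 to Q*: (1/2)(4.3077)(8.6154) = 18.5562.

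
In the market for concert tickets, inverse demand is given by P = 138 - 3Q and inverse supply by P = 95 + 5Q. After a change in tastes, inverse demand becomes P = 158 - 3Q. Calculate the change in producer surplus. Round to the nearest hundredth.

Initial equilibrium: Q_0 = 5.375, P_0 = 121.875; CS_0 = (1/2)(5.375)(16.125) = 43.3359, PS_0 = (1/2)(5.375)(26.875) = 72.2266.
New equilibrium: 158 - 3Q = 95 + 5Q gives Q_1 = 7.875, P_1 = 134.375; CS_1 = 93.0234, PS_1 = 155.0391.
Change in producer surplus = 155.0391 - 72.2266 = 82.8125.

82.81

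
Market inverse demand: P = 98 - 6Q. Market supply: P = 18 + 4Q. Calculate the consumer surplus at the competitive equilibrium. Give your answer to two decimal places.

Equilibrium: 98 - 6Q = 18 + 4Q, so Q* = 8 and P* = 50.
The demand choke price is 98, so CS = (1/2)(Q*)(98 - P*) = (1/2)(8)(48) = 192.

192.00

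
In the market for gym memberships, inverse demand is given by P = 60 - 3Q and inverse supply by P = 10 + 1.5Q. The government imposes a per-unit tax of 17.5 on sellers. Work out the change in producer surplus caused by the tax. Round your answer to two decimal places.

Pre-tax equilibrium: 60 - 3Q = 10 + 1.5Q gives Q* = 11.1111, P* = 26.6667.
With the tax, sellers need 17.5 more per unit: 60 - 3Q = 10 + 1.5Q + 17.5, so Q_t = 7.2222. Buyers pay P_b = 38.3333; sellers receive P_s = P_b - 17.5 = 20.8333.
Producers lose the trapezoid between P_s and P* out to Q_t plus the triangle from Q_t to Q*: change in PS = 39.1204 - 92.5926 = -53.4722.

-53.47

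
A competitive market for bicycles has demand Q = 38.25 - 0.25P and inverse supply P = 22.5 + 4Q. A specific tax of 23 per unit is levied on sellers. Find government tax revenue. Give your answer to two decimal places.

309.06

Rewriting demand in inverse form: P = 153 - 4Q.
Pre-tax equilibrium: 153 - 4Q = 22.5 + 4Q gives Q* = 16.3125, P* = 87.75.
With the tax, sellers need 23 more per unit: 153 - 4Q = 22.5 + 4Q + 23, so Q_t = 13.4375. Buyers pay P_b = 99.25; sellers receive P_s = P_b - 23 = 76.25.
Tax revenue = t x Q_t = 23 x 13.4375 = 309.0625.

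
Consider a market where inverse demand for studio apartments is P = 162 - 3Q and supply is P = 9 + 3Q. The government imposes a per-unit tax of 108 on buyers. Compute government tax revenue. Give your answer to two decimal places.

810.00

Without the tax, 162 - 3Q = 9 + 3Q so Q* = 25.5 and P* = 85.5.
With the tax, buyers' net willingness to pay falls by 108: (162 - 108) - 3Q = 9 + 3Q, so Q_t = 7.5. Buyers pay P_b = 139.5; sellers receive P_s = P_b - 108 = 31.5.
Tax revenue = t x Q_t = 108 x 7.5 = 810.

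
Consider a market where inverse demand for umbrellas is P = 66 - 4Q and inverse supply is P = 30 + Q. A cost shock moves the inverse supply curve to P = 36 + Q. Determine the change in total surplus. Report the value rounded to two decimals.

Initial equilibrium: Q_0 = 7.2, P_0 = 37.2; CS_0 = (1/2)(7.2)(28.8) = 103.68, PS_0 = (1/2)(7.2)(7.2) = 25.92.
New equilibrium: 66 - 4Q = 36 + Q gives Q_1 = 6, P_1 = 42; CS_1 = 72, PS_1 = 18.
Change in total surplus = (72 + 18) - (103.68 + 25.92) = -39.6.

-39.60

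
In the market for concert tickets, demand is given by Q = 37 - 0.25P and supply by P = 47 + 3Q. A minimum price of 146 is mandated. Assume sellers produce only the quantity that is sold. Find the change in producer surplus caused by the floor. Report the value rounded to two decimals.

-263.15

Rewriting demand in inverse form: P = 148 - 4Q.
Free-market equilibrium: 148 - 4Q = 47 + 3Q gives Q* = 14.4286, P* = 90.2857.
At the floor price 146, quantity demanded is (148 - 146)/4 = 0.5; demand is the short side, so Q = 0.5 trades at P = 146.
PS goes from (1/2)(14.4286)(43.2857) = 312.2755 to 49.125 (computed as (146 - 47)(0.5) - (1/2)(3)(0.5)^2), a change of -263.1505.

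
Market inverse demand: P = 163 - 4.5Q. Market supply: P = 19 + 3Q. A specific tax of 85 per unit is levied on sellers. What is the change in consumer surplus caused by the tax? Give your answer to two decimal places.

Pre-tax equilibrium: 163 - 4.5Q = 19 + 3Q gives Q* = 19.2, P* = 76.6.
With the tax, sellers need 85 more per unit: 163 - 4.5Q = 19 + 3Q + 85, so Q_t = 7.8667. Buyers pay P_b = 127.6; sellers receive P_s = P_b - 85 = 42.6.
CS falls from (1/2)(19.2)(86.4) = 829.44 to (1/2)(7.8667)(35.4) = 139.24, a change of -690.2.

-690.20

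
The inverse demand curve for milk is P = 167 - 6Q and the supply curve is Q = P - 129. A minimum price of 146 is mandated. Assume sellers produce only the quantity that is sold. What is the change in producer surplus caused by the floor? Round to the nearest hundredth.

38.64

Rewriting supply in inverse form: P = 129 + Q.
Free-market equilibrium: 167 - 6Q = 129 + Q gives Q* = 5.4286, P* = 134.4286.
At the floor price 146, quantity demanded is (167 - 146)/6 = 3.5; demand is the short side, so Q = 3.5 trades at P = 146.
PS goes from (1/2)(5.4286)(5.4286) = 14.7347 to 53.375 (computed as (146 - 129)(3.5) - (1/2)(1)(3.5)^2), a change of 38.6403.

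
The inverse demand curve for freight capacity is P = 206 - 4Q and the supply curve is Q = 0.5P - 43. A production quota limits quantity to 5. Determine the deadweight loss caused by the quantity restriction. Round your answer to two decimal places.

Rewriting supply in inverse form: P = 86 + 2Q.
Without the quota, 206 - 4Q = 86 + 2Q gives Q* = 20.
At Q = 5 the demand price is 206 - 4(5) = 186 and the supply price is 86 + 2(5) = 96.
Deadweight loss is the triangle between the curves from 5 to 20: (1/2)(186 - 96)(20 - 5) = 675.

675.00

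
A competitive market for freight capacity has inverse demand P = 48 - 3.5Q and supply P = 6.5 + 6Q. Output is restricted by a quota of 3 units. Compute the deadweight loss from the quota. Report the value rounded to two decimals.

Unrestricted equilibrium: Q* = (48 - 6.5)/(3.5 + 6) = 4.3684.
At Q = 3 the demand price is 48 - 3.5(3) = 37.5 and the supply price is 6.5 + 6(3) = 24.5.
DWL = (1/2)(gap between curves at 3) x (Q* - 3) = (1/2)(13)(1.3684) = 8.8947.

8.89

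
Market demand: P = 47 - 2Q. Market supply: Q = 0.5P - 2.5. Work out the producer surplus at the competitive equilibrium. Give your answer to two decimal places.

110.25

Rewriting supply in inverse form: P = 5 + 2Q.
Setting demand equal to supply, 42 = 4Q, so Q* = 10.5 and P* = 26.
Producer surplus is the triangle above supply below P*: (1/2)(10.5)(26 - 5) = (1/2)(10.5)(21) = 110.25.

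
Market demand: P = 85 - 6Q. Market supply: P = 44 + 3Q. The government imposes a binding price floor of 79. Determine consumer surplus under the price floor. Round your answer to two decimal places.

Free-market equilibrium: 85 - 6Q = 44 + 3Q gives Q* = 4.5556, P* = 57.6667.
At P = 79, buyers demand (85 - 79)/6 = 1 while sellers would supply more, so the quantity traded is 1 at price 79.
CS is the triangle under demand above 79: (1/2)(1)(85 - 79) = 3.

3.00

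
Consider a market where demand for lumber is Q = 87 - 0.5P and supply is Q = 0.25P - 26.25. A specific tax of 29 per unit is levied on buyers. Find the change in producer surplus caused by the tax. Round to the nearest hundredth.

Rewriting demand in inverse form: P = 174 - 2Q.
Rewriting supply in inverse form: P = 105 + 4Q.
Pre-tax equilibrium: 174 - 2Q = 105 + 4Q gives Q* = 11.5, P* = 151.
With the tax, buyers' net willingness to pay falls by 29: (174 - 29) - 2Q = 105 + 4Q, so Q_t = 6.6667. Buyers pay P_b = 160.6667; sellers receive P_s = P_b - 29 = 131.6667.
Producers lose the trapezoid between P_s and P* out to Q_t plus the triangle from Q_t to Q*: change in PS = 88.8889 - 264.5 = -175.6111.

-175.61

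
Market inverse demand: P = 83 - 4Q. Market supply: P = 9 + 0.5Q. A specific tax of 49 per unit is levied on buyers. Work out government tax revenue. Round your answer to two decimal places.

272.22

Pre-tax equilibrium: 83 - 4Q = 9 + 0.5Q gives Q* = 16.4444, P* = 17.2222.
A tax on buyers shifts demand down by 49: (83 - 49) - 4Q = 9 + 0.5Q, so Q_t = 5.5556. Buyers pay P_b = 60.7778; sellers receive P_s = P_b - 49 = 11.7778.
Revenue is the tax times quantity traded: 49 x 5.5556 = 272.2222.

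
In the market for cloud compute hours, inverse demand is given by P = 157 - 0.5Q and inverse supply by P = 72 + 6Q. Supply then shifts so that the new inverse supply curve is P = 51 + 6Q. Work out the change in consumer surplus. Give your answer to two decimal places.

23.73

Initial equilibrium: Q_0 = 13.0769, P_0 = 150.4615; CS_0 = (1/2)(13.0769)(6.5385) = 42.7515, PS_0 = (1/2)(13.0769)(78.4615) = 513.0178.
New equilibrium: 157 - 0.5Q = 51 + 6Q gives Q_1 = 16.3077, P_1 = 148.8462; CS_1 = 66.4852, PS_1 = 797.8225.
Change in consumer surplus = 66.4852 - 42.7515 = 23.7337.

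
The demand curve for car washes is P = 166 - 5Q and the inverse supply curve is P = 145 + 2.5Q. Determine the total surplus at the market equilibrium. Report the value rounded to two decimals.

29.40

Equilibrium: 166 - 5Q = 145 + 2.5Q, so Q* = 2.8 and P* = 152.
CS = (1/2)(2.8)(14) = 19.6 and PS = (1/2)(2.8)(7) = 9.8, so total surplus = 29.4.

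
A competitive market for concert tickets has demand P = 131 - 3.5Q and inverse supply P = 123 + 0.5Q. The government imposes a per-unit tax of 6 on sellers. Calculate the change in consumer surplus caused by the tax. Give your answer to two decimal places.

Pre-tax equilibrium: 131 - 3.5Q = 123 + 0.5Q gives Q* = 2, P* = 124.
A tax on sellers shifts supply up by 6: 131 - 3.5Q = 123 + 0.5Q + 6, so Q_t = 0.5. Buyers pay P_b = 129.25; sellers receive P_s = P_b - 6 = 123.25.
CS falls from (1/2)(2)(7) = 7 to (1/2)(0.5)(1.75) = 0.4375, a change of -6.5625.

-6.56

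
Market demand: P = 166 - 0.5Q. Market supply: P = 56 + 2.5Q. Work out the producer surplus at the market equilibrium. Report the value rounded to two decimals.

Setting demand equal to supply, 110 = 3Q, so Q* = 36.6667 and P* = 147.6667.
PS is the area between P* and the supply curve from 0 to Q*: (1/2)(36.6667)(91.6667) = 1680.5556.

1680.56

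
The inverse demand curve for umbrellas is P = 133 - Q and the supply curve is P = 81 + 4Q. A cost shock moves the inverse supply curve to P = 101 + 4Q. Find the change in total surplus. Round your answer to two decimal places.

-168.00

Initial equilibrium: Q_0 = 10.4, P_0 = 122.6; CS_0 = (1/2)(10.4)(10.4) = 54.08, PS_0 = (1/2)(10.4)(41.6) = 216.32.
New equilibrium: 133 - Q = 101 + 4Q gives Q_1 = 6.4, P_1 = 126.6; CS_1 = 20.48, PS_1 = 81.92.
Change in total surplus = (20.48 + 81.92) - (54.08 + 216.32) = -168.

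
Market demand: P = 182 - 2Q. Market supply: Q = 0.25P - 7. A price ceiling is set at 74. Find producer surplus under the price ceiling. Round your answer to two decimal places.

Rewriting supply in inverse form: P = 28 + 4Q.
Without the control, 182 - 2Q = 28 + 4Q so Q* = 25.6667 and P* = 130.6667.
At the ceiling price 74, quantity supplied is (74 - 28)/4 = 11.5; supply is the short side, so Q = 11.5 trades at P = 74.
PS is the triangle above supply below 74: (1/2)(11.5)(74 - 28) = 264.5.

264.50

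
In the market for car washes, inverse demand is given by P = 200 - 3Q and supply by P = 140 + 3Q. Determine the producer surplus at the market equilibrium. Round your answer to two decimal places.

Equilibrium: 200 - 3Q = 140 + 3Q, so Q* = 10 and P* = 170.
PS is the area between P* and the supply curve from 0 to Q*: (1/2)(10)(30) = 150.

150.00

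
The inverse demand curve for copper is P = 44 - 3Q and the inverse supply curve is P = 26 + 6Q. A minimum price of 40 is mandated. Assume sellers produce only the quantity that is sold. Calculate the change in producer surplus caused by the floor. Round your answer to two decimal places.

1.33

Free-market equilibrium: 44 - 3Q = 26 + 6Q gives Q* = 2, P* = 38.
At P = 40, buyers demand (44 - 40)/3 = 1.3333 while sellers would supply more, so the quantity traded is 1.3333 at price 40.
PS goes from (1/2)(2)(12) = 12 to 13.3333 (computed as (40 - 26)(1.3333) - (1/2)(6)(1.3333)^2), a change of 1.3333.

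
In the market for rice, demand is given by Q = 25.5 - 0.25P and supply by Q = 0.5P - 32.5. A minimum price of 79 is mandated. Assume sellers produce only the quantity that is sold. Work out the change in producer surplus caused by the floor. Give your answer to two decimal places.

9.41

Rewriting demand in inverse form: P = 102 - 4Q.
Rewriting supply in inverse form: P = 65 + 2Q.
Free-market equilibrium: 102 - 4Q = 65 + 2Q gives Q* = 6.1667, P* = 77.3333.
At P = 79, buyers demand (102 - 79)/4 = 5.75 while sellers would supply more, so the quantity traded is 5.75 at price 79.
PS goes from (1/2)(6.1667)(12.3333) = 38.0278 to 47.4375 (computed as (79 - 65)(5.75) - (1/2)(2)(5.75)^2), a change of 9.4097.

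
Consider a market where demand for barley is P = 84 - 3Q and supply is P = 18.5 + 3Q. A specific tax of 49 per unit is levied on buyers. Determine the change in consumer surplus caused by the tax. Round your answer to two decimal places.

-167.42

Without the tax, 84 - 3Q = 18.5 + 3Q so Q* = 10.9167 and P* = 51.25.
A tax on buyers shifts demand down by 49: (84 - 49) - 3Q = 18.5 + 3Q, so Q_t = 2.75. Buyers pay P_b = 75.75; sellers receive P_s = P_b - 49 = 26.75.
CS falls from (1/2)(10.9167)(32.75) = 178.7604 to (1/2)(2.75)(8.25) = 11.3438, a change of -167.4167.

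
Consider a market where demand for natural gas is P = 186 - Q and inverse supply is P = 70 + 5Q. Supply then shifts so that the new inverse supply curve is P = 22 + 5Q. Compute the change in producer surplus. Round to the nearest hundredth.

933.33

Initial equilibrium: Q_0 = 19.3333, P_0 = 166.6667; CS_0 = (1/2)(19.3333)(19.3333) = 186.8889, PS_0 = (1/2)(19.3333)(96.6667) = 934.4444.
New equilibrium: 186 - Q = 22 + 5Q gives Q_1 = 27.3333, P_1 = 158.6667; CS_1 = 373.5556, PS_1 = 1867.7778.
Change in producer surplus = 1867.7778 - 934.4444 = 933.3333.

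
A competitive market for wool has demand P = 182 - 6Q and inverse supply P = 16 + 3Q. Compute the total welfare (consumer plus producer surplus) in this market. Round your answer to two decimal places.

1530.89

Setting demand equal to supply, 166 = 9Q, so Q* = 18.4444 and P* = 71.3333.
Total surplus is the full triangle between the curves from 0 to Q*: (1/2)(18.4444)(182 - 16) = 1530.8889.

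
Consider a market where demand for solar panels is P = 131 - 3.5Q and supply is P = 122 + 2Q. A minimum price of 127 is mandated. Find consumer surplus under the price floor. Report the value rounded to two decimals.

2.29

Free-market equilibrium: 131 - 3.5Q = 122 + 2Q gives Q* = 1.6364, P* = 125.2727.
At P = 127, buyers demand (131 - 127)/3.5 = 1.1429 while sellers would supply more, so the quantity traded is 1.1429 at price 127.
CS is the triangle under demand above 127: (1/2)(1.1429)(131 - 127) = 2.2857.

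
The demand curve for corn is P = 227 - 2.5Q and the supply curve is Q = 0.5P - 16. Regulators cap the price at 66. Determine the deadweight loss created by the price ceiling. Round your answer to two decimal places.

Rewriting supply in inverse form: P = 32 + 2Q.
Free-market equilibrium: 227 - 2.5Q = 32 + 2Q gives Q* = 43.3333, P* = 118.6667.
At P = 66, sellers supply (66 - 32)/2 = 17 while buyers want more, so the quantity traded is 17 at price 66.
At Q = 17 the demand price is 184.5 and the supply price is 66. Deadweight loss is the triangle between the curves from 17 to 43.3333: (1/2)(184.5 - 66)(43.3333 - 17) = 1560.25.

1560.25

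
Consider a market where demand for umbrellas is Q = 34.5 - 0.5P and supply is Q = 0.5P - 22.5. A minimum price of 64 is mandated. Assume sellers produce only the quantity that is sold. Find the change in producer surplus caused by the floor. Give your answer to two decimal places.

Rewriting demand in inverse form: P = 69 - 2Q.
Rewriting supply in inverse form: P = 45 + 2Q.
Free-market equilibrium: 69 - 2Q = 45 + 2Q gives Q* = 6, P* = 57.
At the floor price 64, quantity demanded is (69 - 64)/2 = 2.5; demand is the short side, so Q = 2.5 trades at P = 64.
PS goes from (1/2)(6)(12) = 36 to 41.25 (computed as (64 - 45)(2.5) - (1/2)(2)(2.5)^2), a change of 5.25.

5.25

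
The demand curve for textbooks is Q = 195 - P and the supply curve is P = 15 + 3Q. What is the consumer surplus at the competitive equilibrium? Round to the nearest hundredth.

1012.50

Rewriting demand in inverse form: P = 195 - Q.
Set 195 - Q = 15 + 3Q, which gives 180 = 4Q, so Q* = 45 and P* = 195 - (45) = 150.
Consumer surplus is the triangle under demand above P*: (1/2)(45)(195 - 150) = (1/2)(45)(45) = 1012.5.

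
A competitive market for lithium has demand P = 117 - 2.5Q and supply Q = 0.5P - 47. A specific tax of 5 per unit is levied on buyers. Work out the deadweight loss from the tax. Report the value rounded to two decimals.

2.78

Rewriting supply in inverse form: P = 94 + 2Q.
Without the tax, 117 - 2.5Q = 94 + 2Q so Q* = 5.1111 and P* = 104.2222.
A tax on buyers shifts demand down by 5: (117 - 5) - 2.5Q = 94 + 2Q, so Q_t = 4. Buyers pay P_b = 107; sellers receive P_s = P_b - 5 = 102.
The welfare triangle lost has base Q* - Q_t = 1.1111 and height t = 5, so DWL = (1/2)(1.1111)(5) = 2.7778.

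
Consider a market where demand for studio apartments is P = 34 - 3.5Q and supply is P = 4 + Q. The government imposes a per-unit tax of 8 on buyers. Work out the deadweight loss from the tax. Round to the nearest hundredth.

Pre-tax equilibrium: 34 - 3.5Q = 4 + Q gives Q* = 6.6667, P* = 10.6667.
With the tax, buyers' net willingness to pay falls by 8: (34 - 8) - 3.5Q = 4 + Q, so Q_t = 4.8889. Buyers pay P_b = 16.8889; sellers receive P_s = P_b - 8 = 8.8889.
Deadweight loss is the triangle between the curves from Q_t to Q*: (1/2)(6.6667 - 4.8889)(8) = 7.1111.

7.11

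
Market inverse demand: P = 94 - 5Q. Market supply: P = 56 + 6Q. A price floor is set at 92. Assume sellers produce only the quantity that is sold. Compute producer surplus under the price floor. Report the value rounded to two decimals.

Free-market equilibrium: 94 - 5Q = 56 + 6Q gives Q* = 3.4545, P* = 76.7273.
At the floor price 92, quantity demanded is (94 - 92)/5 = 0.4; demand is the short side, so Q = 0.4 trades at P = 92.
The supply price at Q = 0.4 is 58.4. PS is the trapezoid between 92 and supply over [0, 0.4]: (1/2)[(92 - 56) + (92 - 58.4)](0.4) = 13.92.

13.92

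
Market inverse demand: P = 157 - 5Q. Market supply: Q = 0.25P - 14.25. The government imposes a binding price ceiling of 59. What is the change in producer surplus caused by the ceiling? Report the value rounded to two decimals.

-246.41

Rewriting supply in inverse form: P = 57 + 4Q.
Free-market equilibrium: 157 - 5Q = 57 + 4Q gives Q* = 11.1111, P* = 101.4444.
At P = 59, sellers supply (59 - 57)/4 = 0.5 while buyers want more, so the quantity traded is 0.5 at price 59.
PS goes from (1/2)(11.1111)(44.4444) = 246.9136 to 0.5 (computed as (59 - 57)(0.5) - (1/2)(4)(0.5)^2), a change of -246.4136.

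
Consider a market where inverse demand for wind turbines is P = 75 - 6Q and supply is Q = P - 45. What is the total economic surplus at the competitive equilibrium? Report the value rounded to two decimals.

64.29

Rewriting supply in inverse form: P = 45 + Q.
Set 75 - 6Q = 45 + Q, which gives 30 = 7Q, so Q* = 4.2857 and P* = 75 - 6(4.2857) = 49.2857.
CS = (1/2)(4.2857)(25.7143) = 55.102 and PS = (1/2)(4.2857)(4.2857) = 9.1837, so total surplus = 64.2857.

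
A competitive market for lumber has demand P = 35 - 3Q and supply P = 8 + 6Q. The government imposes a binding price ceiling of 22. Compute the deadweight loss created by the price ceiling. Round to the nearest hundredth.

Free-market equilibrium: 35 - 3Q = 8 + 6Q gives Q* = 3, P* = 26.
At P = 22, sellers supply (22 - 8)/6 = 2.3333 while buyers want more, so the quantity traded is 2.3333 at price 22.
At Q = 2.3333 the demand price is 28 and the supply price is 22. Deadweight loss is the triangle between the curves from 2.3333 to 3: (1/2)(28 - 22)(3 - 2.3333) = 2.

2.00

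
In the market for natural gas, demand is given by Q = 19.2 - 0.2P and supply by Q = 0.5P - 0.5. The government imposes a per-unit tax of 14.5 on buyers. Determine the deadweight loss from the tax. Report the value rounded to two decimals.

Rewriting demand in inverse form: P = 96 - 5Q.
Rewriting supply in inverse form: P = 1 + 2Q.
Pre-tax equilibrium: 96 - 5Q = 1 + 2Q gives Q* = 13.5714, P* = 28.1429.
A tax on buyers shifts demand down by 14.5: (96 - 14.5) - 5Q = 1 + 2Q, so Q_t = 11.5. Buyers pay P_b = 38.5; sellers receive P_s = P_b - 14.5 = 24.
The welfare triangle lost has base Q* - Q_t = 2.0714 and height t = 14.5, so DWL = (1/2)(2.0714)(14.5) = 15.0179.

15.02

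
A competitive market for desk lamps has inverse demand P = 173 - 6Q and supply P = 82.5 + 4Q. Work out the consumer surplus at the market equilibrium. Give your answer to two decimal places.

Setting demand equal to supply, 90.5 = 10Q, so Q* = 9.05 and P* = 118.7.
Consumer surplus is the triangle under demand above P*: (1/2)(9.05)(173 - 118.7) = (1/2)(9.05)(54.3) = 245.7075.

245.71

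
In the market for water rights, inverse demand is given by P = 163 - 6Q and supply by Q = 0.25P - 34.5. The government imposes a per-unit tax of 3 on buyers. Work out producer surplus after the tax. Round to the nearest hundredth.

Rewriting supply in inverse form: P = 138 + 4Q.
Without the tax, 163 - 6Q = 138 + 4Q so Q* = 2.5 and P* = 148.
With the tax, buyers' net willingness to pay falls by 3: (163 - 3) - 6Q = 138 + 4Q, so Q_t = 2.2. Buyers pay P_b = 149.8; sellers receive P_s = P_b - 3 = 146.8.
PS = (1/2)(Q_t)(P_s - 138) = (1/2)(2.2)(8.8) = 9.68.

9.68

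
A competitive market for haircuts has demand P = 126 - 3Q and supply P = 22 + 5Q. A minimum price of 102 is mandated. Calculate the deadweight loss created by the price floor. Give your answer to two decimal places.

100.00

Free-market equilibrium: 126 - 3Q = 22 + 5Q gives Q* = 13, P* = 87.
At the floor price 102, quantity demanded is (126 - 102)/3 = 8; demand is the short side, so Q = 8 trades at P = 102.
The lost-trades triangle has base Q* - 8 = 5 and height equal to the gap between the curves at Q = 8, which is 102 - 62 = 40. DWL = (1/2)(5)(40) = 100.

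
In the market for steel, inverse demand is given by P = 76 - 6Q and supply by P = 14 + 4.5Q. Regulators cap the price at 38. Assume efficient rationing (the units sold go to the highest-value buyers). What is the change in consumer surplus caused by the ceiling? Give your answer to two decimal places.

Without the control, 76 - 6Q = 14 + 4.5Q so Q* = 5.9048 and P* = 40.5714.
At the ceiling price 38, quantity supplied is (38 - 14)/4.5 = 5.3333; supply is the short side, so Q = 5.3333 trades at P = 38.
CS goes from (1/2)(5.9048)(35.4286) = 104.5986 to 117.3333 (computed as (76 - 38)(5.3333) - (1/2)(6)(5.3333)^2), a change of 12.7347.

12.73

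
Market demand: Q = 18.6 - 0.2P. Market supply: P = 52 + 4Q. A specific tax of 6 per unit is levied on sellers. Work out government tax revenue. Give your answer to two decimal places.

Rewriting demand in inverse form: P = 93 - 5Q.
Pre-tax equilibrium: 93 - 5Q = 52 + 4Q gives Q* = 4.5556, P* = 70.2222.
With the tax, sellers need 6 more per unit: 93 - 5Q = 52 + 4Q + 6, so Q_t = 3.8889. Buyers pay P_b = 73.5556; sellers receive P_s = P_b - 6 = 67.5556.
Tax revenue = t x Q_t = 6 x 3.8889 = 23.3333.

23.33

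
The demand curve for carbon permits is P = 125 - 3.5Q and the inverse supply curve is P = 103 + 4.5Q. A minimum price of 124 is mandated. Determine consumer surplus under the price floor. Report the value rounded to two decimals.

Without the control, 125 - 3.5Q = 103 + 4.5Q so Q* = 2.75 and P* = 115.375.
At P = 124, buyers demand (125 - 124)/3.5 = 0.2857 while sellers would supply more, so the quantity traded is 0.2857 at price 124.
CS is the triangle under demand above 124: (1/2)(0.2857)(125 - 124) = 0.1429.

0.14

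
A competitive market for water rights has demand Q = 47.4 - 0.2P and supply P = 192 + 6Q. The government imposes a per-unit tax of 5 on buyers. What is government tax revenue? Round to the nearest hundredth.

18.18

Rewriting demand in inverse form: P = 237 - 5Q.
Pre-tax equilibrium: 237 - 5Q = 192 + 6Q gives Q* = 4.0909, P* = 216.5455.
A tax on buyers shifts demand down by 5: (237 - 5) - 5Q = 192 + 6Q, so Q_t = 3.6364. Buyers pay P_b = 218.8182; sellers receive P_s = P_b - 5 = 213.8182.
Tax revenue = t x Q_t = 5 x 3.6364 = 18.1818.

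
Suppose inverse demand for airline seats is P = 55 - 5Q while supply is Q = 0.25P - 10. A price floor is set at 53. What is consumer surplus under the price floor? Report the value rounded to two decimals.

Rewriting supply in inverse form: P = 40 + 4Q.
Without the control, 55 - 5Q = 40 + 4Q so Q* = 1.6667 and P* = 46.6667.
At the floor price 53, quantity demanded is (55 - 53)/5 = 0.4; demand is the short side, so Q = 0.4 trades at P = 53.
CS is the triangle under demand above 53: (1/2)(0.4)(55 - 53) = 0.4.

0.40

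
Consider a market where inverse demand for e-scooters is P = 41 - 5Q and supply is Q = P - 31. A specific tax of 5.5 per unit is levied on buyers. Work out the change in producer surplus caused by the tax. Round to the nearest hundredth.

-1.11

Rewriting supply in inverse form: P = 31 + Q.
Without the tax, 41 - 5Q = 31 + Q so Q* = 1.6667 and P* = 32.6667.
A tax on buyers shifts demand down by 5.5: (41 - 5.5) - 5Q = 31 + Q, so Q_t = 0.75. Buyers pay P_b = 37.25; sellers receive P_s = P_b - 5.5 = 31.75.
Producers lose the trapezoid between P_s and P* out to Q_t plus the triangle from Q_t to Q*: change in PS = 0.2812 - 1.3889 = -1.1076.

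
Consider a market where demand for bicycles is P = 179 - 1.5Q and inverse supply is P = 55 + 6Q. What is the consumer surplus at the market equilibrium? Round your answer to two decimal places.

Set 179 - 1.5Q = 55 + 6Q, which gives 124 = 7.5Q, so Q* = 16.5333 and P* = 179 - 1.5(16.5333) = 154.2.
CS is the area between the demand curve and P* from 0 to Q*: (1/2)(16.5333)(24.8) = 205.0133.

205.01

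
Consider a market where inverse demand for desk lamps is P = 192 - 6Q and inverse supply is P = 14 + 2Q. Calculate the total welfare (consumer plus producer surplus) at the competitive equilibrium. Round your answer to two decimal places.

Equilibrium: 192 - 6Q = 14 + 2Q, so Q* = 22.25 and P* = 58.5.
CS = (1/2)(22.25)(133.5) = 1485.1875 and PS = (1/2)(22.25)(44.5) = 495.0625, so total surplus = 1980.25.

1980.25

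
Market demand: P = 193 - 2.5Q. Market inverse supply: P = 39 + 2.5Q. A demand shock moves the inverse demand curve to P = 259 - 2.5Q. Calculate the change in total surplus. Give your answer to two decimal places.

Initial equilibrium: Q_0 = 30.8, P_0 = 116; CS_0 = (1/2)(30.8)(77) = 1185.8, PS_0 = (1/2)(30.8)(77) = 1185.8.
New equilibrium: 259 - 2.5Q = 39 + 2.5Q gives Q_1 = 44, P_1 = 149; CS_1 = 2420, PS_1 = 2420.
Change in total surplus = (2420 + 2420) - (1185.8 + 1185.8) = 2468.4.

2468.40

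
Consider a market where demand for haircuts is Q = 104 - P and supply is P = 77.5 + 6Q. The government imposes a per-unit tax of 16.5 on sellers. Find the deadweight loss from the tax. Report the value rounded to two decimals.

19.45

Rewriting demand in inverse form: P = 104 - Q.
Pre-tax equilibrium: 104 - Q = 77.5 + 6Q gives Q* = 3.7857, P* = 100.2143.
With the tax, sellers need 16.5 more per unit: 104 - Q = 77.5 + 6Q + 16.5, so Q_t = 1.4286. Buyers pay P_b = 102.5714; sellers receive P_s = P_b - 16.5 = 86.0714.
Deadweight loss is the triangle between the curves from Q_t to Q*: (1/2)(3.7857 - 1.4286)(16.5) = 19.4464.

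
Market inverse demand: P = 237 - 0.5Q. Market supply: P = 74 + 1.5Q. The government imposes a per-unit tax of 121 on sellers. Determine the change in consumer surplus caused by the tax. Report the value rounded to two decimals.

Without the tax, 237 - 0.5Q = 74 + 1.5Q so Q* = 81.5 and P* = 196.25.
A tax on sellers shifts supply up by 121: 237 - 0.5Q = 74 + 1.5Q + 121, so Q_t = 21. Buyers pay P_b = 226.5; sellers receive P_s = P_b - 121 = 105.5.
Consumers lose the trapezoid between P* and P_b out to Q_t plus the triangle from Q_t to Q*: change in CS = 110.25 - 1660.5625 = -1550.3125.

-1550.31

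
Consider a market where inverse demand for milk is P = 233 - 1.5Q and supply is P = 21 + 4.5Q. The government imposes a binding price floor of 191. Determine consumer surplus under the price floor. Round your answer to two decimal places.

588.00

Without the control, 233 - 1.5Q = 21 + 4.5Q so Q* = 35.3333 and P* = 180.
At the floor price 191, quantity demanded is (233 - 191)/1.5 = 28; demand is the short side, so Q = 28 trades at P = 191.
CS is the triangle under demand above 191: (1/2)(28)(233 - 191) = 588.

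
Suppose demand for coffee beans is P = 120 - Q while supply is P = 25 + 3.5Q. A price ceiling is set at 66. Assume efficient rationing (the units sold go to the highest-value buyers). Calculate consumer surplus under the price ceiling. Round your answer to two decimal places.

563.96

Free-market equilibrium: 120 - Q = 25 + 3.5Q gives Q* = 21.1111, P* = 98.8889.
At the ceiling price 66, quantity supplied is (66 - 25)/3.5 = 11.7143; supply is the short side, so Q = 11.7143 trades at P = 66.
The demand price at Q = 11.7143 is 108.2857. CS is the trapezoid between demand and 66 over [0, 11.7143]: (1/2)[(120 - 66) + (108.2857 - 66)](11.7143) = 563.9592.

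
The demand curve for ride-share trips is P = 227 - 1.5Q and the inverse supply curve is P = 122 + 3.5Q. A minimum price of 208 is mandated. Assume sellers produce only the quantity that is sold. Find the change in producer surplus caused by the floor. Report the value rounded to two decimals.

Without the control, 227 - 1.5Q = 122 + 3.5Q so Q* = 21 and P* = 195.5.
At P = 208, buyers demand (227 - 208)/1.5 = 12.6667 while sellers would supply more, so the quantity traded is 12.6667 at price 208.
PS goes from (1/2)(21)(73.5) = 771.75 to 808.5556 (computed as (208 - 122)(12.6667) - (1/2)(3.5)(12.6667)^2), a change of 36.8056.

36.81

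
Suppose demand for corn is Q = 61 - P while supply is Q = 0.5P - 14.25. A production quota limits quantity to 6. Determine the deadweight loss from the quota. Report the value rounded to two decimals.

35.04

Rewriting demand in inverse form: P = 61 - Q.
Rewriting supply in inverse form: P = 28.5 + 2Q.
Without the quota, 61 - Q = 28.5 + 2Q gives Q* = 10.8333.
At Q = 6 the demand price is 61 - (6) = 55 and the supply price is 28.5 + 2(6) = 40.5.
Deadweight loss is the triangle between the curves from 6 to 10.8333: (1/2)(55 - 40.5)(10.8333 - 6) = 35.0417.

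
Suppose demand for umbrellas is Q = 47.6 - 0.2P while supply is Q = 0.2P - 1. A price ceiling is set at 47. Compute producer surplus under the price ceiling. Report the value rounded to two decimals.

Rewriting demand in inverse form: P = 238 - 5Q.
Rewriting supply in inverse form: P = 5 + 5Q.
Without the control, 238 - 5Q = 5 + 5Q so Q* = 23.3 and P* = 121.5.
At P = 47, sellers supply (47 - 5)/5 = 8.4 while buyers want more, so the quantity traded is 8.4 at price 47.
PS is the triangle above supply below 47: (1/2)(8.4)(47 - 5) = 176.4.

176.40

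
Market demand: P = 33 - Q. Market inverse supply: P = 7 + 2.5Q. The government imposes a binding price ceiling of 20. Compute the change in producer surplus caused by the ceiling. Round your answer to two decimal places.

Free-market equilibrium: 33 - Q = 7 + 2.5Q gives Q* = 7.4286, P* = 25.5714.
At P = 20, sellers supply (20 - 7)/2.5 = 5.2 while buyers want more, so the quantity traded is 5.2 at price 20.
PS goes from (1/2)(7.4286)(18.5714) = 68.9796 to 33.8 (computed as (20 - 7)(5.2) - (1/2)(2.5)(5.2)^2), a change of -35.1796.

-35.18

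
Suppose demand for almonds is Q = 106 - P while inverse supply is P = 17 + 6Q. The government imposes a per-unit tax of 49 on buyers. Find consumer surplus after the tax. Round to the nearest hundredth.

Rewriting demand in inverse form: P = 106 - Q.
Pre-tax equilibrium: 106 - Q = 17 + 6Q gives Q* = 12.7143, P* = 93.2857.
With the tax, buyers' net willingness to pay falls by 49: (106 - 49) - Q = 17 + 6Q, so Q_t = 5.7143. Buyers pay P_b = 100.2857; sellers receive P_s = P_b - 49 = 51.2857.
CS = (1/2)(Q_t)(106 - P_b) = (1/2)(5.7143)(5.7143) = 16.3265.

16.33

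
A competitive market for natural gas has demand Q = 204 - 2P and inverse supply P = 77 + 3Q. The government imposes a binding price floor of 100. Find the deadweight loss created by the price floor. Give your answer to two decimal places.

Rewriting demand in inverse form: P = 102 - 0.5Q.
Without the control, 102 - 0.5Q = 77 + 3Q so Q* = 7.1429 and P* = 98.4286.
At P = 100, buyers demand (102 - 100)/0.5 = 4 while sellers would supply more, so the quantity traded is 4 at price 100.
At Q = 4 the demand price is 100 and the supply price is 89. Deadweight loss is the triangle between the curves from 4 to 7.1429: (1/2)(100 - 89)(7.1429 - 4) = 17.2857.

17.29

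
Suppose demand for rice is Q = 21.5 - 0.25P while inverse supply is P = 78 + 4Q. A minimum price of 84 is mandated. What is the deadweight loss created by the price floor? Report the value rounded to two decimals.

1.00

Rewriting demand in inverse form: P = 86 - 4Q.
Free-market equilibrium: 86 - 4Q = 78 + 4Q gives Q* = 1, P* = 82.
At the floor price 84, quantity demanded is (86 - 84)/4 = 0.5; demand is the short side, so Q = 0.5 trades at P = 84.
At Q = 0.5 the demand price is 84 and the supply price is 80. Deadweight loss is the triangle between the curves from 0.5 to 1: (1/2)(84 - 80)(1 - 0.5) = 1.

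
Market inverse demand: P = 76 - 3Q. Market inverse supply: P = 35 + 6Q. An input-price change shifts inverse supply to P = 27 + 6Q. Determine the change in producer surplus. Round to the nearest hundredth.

Initial equilibrium: Q_0 = 4.5556, P_0 = 62.3333; CS_0 = (1/2)(4.5556)(13.6667) = 31.1296, PS_0 = (1/2)(4.5556)(27.3333) = 62.2593.
New equilibrium: 76 - 3Q = 27 + 6Q gives Q_1 = 5.4444, P_1 = 59.6667; CS_1 = 44.463, PS_1 = 88.9259.
Change in producer surplus = 88.9259 - 62.2593 = 26.6667.

26.67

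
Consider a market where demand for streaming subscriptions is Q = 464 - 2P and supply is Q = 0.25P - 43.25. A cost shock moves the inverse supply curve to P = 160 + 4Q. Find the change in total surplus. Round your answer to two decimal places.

Rewriting demand in inverse form: P = 232 - 0.5Q.
Rewriting supply in inverse form: P = 173 + 4Q.
Initial equilibrium: Q_0 = 13.1111, P_0 = 225.4444; CS_0 = (1/2)(13.1111)(6.5556) = 42.9753, PS_0 = (1/2)(13.1111)(52.4444) = 343.8025.
New equilibrium: 232 - 0.5Q = 160 + 4Q gives Q_1 = 16, P_1 = 224; CS_1 = 64, PS_1 = 512.
Change in total surplus = (64 + 512) - (42.9753 + 343.8025) = 189.2222.

189.22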